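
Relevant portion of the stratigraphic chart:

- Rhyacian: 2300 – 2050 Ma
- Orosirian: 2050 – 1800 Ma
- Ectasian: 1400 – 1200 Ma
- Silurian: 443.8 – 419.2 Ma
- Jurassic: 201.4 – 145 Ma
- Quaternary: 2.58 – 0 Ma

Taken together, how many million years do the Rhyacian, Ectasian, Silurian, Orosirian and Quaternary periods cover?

Duration is start − end for each: (2300 − 2050) + (1400 − 1200) + (443.8 − 419.2) + (2050 − 1800) + (2.58 − 0).
That is 250 + 200 + 24.6 + 250 + 2.58, which totals 727.18 million years.

727.18 million years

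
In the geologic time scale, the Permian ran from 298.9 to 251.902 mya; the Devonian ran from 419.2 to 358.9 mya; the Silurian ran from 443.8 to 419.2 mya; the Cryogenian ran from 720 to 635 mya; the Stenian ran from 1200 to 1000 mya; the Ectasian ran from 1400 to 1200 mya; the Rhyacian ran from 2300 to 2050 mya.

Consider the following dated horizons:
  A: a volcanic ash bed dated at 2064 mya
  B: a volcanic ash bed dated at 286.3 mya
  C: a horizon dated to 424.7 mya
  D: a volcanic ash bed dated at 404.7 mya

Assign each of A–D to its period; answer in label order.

Match each age against the start–end ranges in the excerpt: A = 2064 Ma → Rhyacian (2300–2050); B = 286.3 Ma → Permian (298.9–251.902); C = 424.7 Ma → Silurian (443.8–419.2); D = 404.7 Ma → Devonian (419.2–358.9).

A — Rhyacian; B — Permian; C — Silurian; D — Devonian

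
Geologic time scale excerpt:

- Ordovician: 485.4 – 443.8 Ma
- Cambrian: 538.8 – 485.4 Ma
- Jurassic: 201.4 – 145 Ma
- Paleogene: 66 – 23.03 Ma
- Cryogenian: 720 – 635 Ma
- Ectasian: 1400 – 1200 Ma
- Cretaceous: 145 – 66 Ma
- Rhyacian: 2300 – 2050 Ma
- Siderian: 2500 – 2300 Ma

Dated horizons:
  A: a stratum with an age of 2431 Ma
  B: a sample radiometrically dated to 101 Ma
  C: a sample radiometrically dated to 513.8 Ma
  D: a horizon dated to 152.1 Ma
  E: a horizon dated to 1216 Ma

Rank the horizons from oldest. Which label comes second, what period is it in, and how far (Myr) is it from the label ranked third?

Sorted oldest-first by Ma: A (2431), E (1216), C (513.8), D (152.1), B (101).
The second oldest is E at 1216 Ma, which lies in 1400–1200 Ma: the Ectasian.
The third oldest is C at 513.8 Ma; separation = |1216 − 513.8| = 702.2 Myr.

E, in the Ectasian; 702.2 million years to C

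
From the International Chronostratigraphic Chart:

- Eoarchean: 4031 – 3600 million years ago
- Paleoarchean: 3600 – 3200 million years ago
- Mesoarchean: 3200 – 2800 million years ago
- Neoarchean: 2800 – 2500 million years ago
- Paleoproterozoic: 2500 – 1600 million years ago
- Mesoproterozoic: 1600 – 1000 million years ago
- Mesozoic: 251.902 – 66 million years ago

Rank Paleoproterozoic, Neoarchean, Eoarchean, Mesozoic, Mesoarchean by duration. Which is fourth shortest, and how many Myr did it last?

Eoarchean, 431 million years

Durations: Paleoproterozoic 900; Neoarchean 300; Eoarchean 431; Mesozoic 185.902; Mesoarchean 400 Myr.
Sorted shortest-first: Mesozoic (185.902), Neoarchean (300), Mesoarchean (400), Eoarchean (431), Paleoproterozoic (900).
The fourth shortest is Eoarchean at 431 Myr.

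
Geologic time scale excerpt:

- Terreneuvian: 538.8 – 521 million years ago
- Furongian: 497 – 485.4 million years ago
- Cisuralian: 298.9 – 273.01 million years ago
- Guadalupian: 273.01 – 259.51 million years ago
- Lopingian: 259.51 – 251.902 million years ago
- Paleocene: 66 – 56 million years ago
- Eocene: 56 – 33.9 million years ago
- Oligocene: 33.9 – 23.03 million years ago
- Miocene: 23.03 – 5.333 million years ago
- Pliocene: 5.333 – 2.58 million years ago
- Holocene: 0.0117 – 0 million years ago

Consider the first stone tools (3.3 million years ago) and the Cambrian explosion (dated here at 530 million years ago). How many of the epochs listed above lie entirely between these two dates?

530 Ma sits inside the Terreneuvian (538.8–521) and 3.3 Ma inside the Pliocene (5.333–2.58); neither of those is wholly between the two dates.
The listed epochs lying completely between them are Furongian, Cisuralian, Guadalupian, Lopingian, Paleocene, Eocene, Oligocene, Miocene — 8 in all.

8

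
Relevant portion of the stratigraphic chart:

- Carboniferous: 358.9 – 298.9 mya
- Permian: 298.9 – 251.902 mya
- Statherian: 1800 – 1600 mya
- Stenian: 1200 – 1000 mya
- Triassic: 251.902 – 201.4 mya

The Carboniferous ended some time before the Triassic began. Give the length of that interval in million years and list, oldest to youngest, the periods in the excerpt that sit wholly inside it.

End of Carboniferous = 298.9 Ma; start of Triassic = 251.902 Ma.
Gap = 298.9 − 251.902 = 46.998 Myr.
Periods wholly inside 298.9–251.902 Ma: Permian (298.9–251.902).

46.998 million years; Permian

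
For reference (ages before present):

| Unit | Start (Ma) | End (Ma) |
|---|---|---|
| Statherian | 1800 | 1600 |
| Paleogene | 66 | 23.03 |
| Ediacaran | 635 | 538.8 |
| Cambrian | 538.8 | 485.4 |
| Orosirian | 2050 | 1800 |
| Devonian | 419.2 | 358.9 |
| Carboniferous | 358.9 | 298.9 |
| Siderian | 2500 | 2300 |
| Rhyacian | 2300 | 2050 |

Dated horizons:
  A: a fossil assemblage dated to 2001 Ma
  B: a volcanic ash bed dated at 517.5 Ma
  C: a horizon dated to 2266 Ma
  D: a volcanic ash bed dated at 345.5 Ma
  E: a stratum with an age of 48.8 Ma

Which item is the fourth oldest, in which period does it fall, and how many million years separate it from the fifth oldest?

D, in the Carboniferous; 296.7 million years to E

Larger Ma means older, so oldest first: C 2266 > A 2001 > B 517.5 > D 345.5 > E 48.8.
Counting 4 along gives D (345.5 Ma); the excerpt puts that inside the Carboniferous, 358.9–298.9 Ma.
Next in line is E (48.8 Ma), and 345.5 − 48.8 = 296.7 Myr.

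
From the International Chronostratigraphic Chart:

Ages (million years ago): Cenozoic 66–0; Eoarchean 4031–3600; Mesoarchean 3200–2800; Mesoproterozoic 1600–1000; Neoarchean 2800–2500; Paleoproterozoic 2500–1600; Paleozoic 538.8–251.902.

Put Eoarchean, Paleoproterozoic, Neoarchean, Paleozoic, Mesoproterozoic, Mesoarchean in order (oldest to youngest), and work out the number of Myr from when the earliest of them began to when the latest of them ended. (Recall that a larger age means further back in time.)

Eoarchean, Mesoarchean, Neoarchean, Paleoproterozoic, Mesoproterozoic, Paleozoic; total span 3779.098 Myr

From the excerpt: Eoarchean 4031–3600; Paleoproterozoic 2500–1600; Neoarchean 2800–2500; Paleozoic 538.8–251.902; Mesoproterozoic 1600–1000; Mesoarchean 3200–2800 (Ma).
Larger Ma is earlier, so the oldest is Eoarchean and the youngest is Paleozoic; oldest to youngest: Eoarchean, Mesoarchean, Neoarchean, Paleoproterozoic, Mesoproterozoic, Paleozoic.
Oldest start 4031 minus youngest end 251.902 gives 3779.098 Myr overall.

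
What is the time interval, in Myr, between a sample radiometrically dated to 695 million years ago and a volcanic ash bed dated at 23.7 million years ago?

695 − 23.7 = 671.3 million years.

671.3 million years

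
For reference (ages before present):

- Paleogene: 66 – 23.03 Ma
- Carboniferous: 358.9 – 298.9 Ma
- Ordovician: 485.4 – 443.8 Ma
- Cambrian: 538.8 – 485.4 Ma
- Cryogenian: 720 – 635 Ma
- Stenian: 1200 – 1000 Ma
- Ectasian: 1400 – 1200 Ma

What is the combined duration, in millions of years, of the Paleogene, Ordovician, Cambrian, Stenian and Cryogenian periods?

Each duration: Paleogene = 42.97; Ordovician = 41.6; Cambrian = 53.4; Stenian = 200; Cryogenian = 85.
Sum: 42.97 + 41.6 + 53.4 + 200 + 85 = 422.97 Myr.

422.97 million years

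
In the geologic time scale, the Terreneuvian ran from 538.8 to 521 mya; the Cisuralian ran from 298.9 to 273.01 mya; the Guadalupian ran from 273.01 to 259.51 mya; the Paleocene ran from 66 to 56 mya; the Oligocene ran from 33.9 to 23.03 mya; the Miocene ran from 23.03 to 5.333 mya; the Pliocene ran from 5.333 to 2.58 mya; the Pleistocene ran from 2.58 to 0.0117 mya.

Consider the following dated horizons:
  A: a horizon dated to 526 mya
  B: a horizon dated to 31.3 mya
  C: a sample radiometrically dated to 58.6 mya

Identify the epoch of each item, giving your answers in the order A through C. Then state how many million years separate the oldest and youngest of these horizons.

Match each age against the start–end ranges in the excerpt: A = 526 Ma → Terreneuvian (538.8–521); B = 31.3 Ma → Oligocene (33.9–23.03); C = 58.6 Ma → Paleocene (66–56).
The largest age is 526 Ma and the smallest is 31.3 Ma; their difference is 494.7 Myr.

A — Terreneuvian; B — Oligocene; C — Paleocene; span 494.7 million years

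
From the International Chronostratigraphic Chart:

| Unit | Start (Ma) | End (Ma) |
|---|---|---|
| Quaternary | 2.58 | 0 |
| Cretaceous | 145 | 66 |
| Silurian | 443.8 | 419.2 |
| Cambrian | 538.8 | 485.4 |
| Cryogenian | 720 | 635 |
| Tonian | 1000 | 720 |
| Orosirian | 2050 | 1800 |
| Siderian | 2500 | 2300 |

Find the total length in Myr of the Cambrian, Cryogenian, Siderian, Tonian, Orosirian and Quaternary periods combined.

870.98 million years

Duration is start − end for each: (538.8 − 485.4) + (720 − 635) + (2500 − 2300) + (1000 − 720) + (2050 − 1800) + (2.58 − 0).
That is 53.4 + 85 + 200 + 280 + 250 + 2.58, which totals 870.98 million years.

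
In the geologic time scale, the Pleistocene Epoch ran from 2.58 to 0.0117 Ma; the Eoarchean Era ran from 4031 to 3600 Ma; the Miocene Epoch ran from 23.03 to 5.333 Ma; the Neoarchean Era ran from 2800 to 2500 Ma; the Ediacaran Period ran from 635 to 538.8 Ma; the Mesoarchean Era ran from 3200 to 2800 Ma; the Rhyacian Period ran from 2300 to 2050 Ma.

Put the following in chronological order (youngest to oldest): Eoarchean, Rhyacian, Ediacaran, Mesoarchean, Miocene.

Miocene, then Ediacaran, then Rhyacian, then Mesoarchean, then Eoarchean

Read off each span (Ma): Eoarchean 4031–3600; Rhyacian 2300–2050; Ediacaran 635–538.8; Mesoarchean 3200–2800; Miocene 23.03–5.333.
Larger Ma is older, so oldest→youngest is Eoarchean, Mesoarchean, Rhyacian, Ediacaran, Miocene; reverse it for youngest→oldest.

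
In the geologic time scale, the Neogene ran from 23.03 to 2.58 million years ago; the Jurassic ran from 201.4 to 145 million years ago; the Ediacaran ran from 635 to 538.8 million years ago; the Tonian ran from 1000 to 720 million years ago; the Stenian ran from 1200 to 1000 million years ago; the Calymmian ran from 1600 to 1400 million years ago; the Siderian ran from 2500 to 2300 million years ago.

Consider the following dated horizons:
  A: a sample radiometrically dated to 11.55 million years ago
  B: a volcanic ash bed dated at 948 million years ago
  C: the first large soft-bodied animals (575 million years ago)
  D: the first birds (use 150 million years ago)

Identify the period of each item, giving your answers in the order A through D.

A — Neogene; B — Tonian; C — Ediacaran; D — Jurassic

Match each age against the start–end ranges in the excerpt: A = 11.55 Ma → Neogene (23.03–2.58); B = 948 Ma → Tonian (1000–720); C = 575 Ma → Ediacaran (635–538.8); D = 150 Ma → Jurassic (201.4–145).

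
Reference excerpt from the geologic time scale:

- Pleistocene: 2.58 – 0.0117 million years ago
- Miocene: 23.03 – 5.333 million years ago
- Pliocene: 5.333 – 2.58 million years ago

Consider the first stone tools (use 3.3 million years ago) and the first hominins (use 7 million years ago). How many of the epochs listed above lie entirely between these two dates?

0

The older date is 7 Ma and the younger is 3.3 Ma.
No epoch both begins after 7 Ma and ends before 3.3 Ma, so the count is 0.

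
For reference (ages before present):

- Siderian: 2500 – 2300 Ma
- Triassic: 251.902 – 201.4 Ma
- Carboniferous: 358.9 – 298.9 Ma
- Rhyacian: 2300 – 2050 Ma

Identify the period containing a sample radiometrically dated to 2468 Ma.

2468 Ma lies between 2500 and 2300 Ma, so it falls in the Siderian.

Siderian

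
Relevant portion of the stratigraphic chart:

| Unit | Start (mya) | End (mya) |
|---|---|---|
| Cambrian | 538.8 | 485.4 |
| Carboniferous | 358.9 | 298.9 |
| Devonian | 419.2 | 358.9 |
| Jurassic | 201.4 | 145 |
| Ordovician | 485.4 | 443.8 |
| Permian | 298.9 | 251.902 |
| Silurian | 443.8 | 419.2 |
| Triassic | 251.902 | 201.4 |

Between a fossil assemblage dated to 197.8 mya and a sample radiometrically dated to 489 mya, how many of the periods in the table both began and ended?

The older date is 489 Ma and the younger is 197.8 Ma.
Periods with start < 489 and end > 197.8 Ma: Ordovician (485.4–443.8), Silurian (443.8–419.2), Devonian (419.2–358.9), Carboniferous (358.9–298.9), Permian (298.9–251.902), Triassic (251.902–201.4).
That is 6 complete periods.

6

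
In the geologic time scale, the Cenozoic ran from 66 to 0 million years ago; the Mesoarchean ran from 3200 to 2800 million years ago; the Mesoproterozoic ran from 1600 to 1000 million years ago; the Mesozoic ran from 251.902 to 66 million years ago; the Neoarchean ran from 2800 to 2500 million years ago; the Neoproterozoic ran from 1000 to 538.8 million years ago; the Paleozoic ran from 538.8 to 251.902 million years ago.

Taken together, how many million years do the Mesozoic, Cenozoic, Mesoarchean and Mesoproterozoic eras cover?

1251.902 million years

Duration is start − end for each: (251.902 − 66) + (66 − 0) + (3200 − 2800) + (1600 − 1000).
That is 185.902 + 66 + 400 + 600, which totals 1251.902 million years.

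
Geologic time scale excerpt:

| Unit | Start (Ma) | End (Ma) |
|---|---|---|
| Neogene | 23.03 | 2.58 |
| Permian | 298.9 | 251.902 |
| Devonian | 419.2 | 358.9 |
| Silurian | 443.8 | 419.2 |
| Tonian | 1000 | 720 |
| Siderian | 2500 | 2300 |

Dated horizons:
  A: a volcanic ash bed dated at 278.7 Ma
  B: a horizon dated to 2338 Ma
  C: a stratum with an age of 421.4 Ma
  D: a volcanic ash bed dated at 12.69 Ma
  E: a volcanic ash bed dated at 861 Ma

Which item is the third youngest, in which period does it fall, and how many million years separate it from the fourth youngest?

Smaller Ma means younger, so youngest first: D 12.69 < A 278.7 < C 421.4 < E 861 < B 2338.
Counting 3 along gives C (421.4 Ma); the excerpt puts that inside the Silurian, 443.8–419.2 Ma.
Next in line is E (861 Ma), and 861 − 421.4 = 439.6 Myr.

C, in the Silurian; 439.6 million years to E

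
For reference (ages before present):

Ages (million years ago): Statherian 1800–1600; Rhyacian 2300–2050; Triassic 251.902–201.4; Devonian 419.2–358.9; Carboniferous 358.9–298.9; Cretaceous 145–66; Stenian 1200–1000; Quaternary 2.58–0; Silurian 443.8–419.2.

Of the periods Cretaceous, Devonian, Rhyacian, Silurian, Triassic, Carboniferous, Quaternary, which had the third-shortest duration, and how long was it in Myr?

Durations: Cretaceous 79; Devonian 60.3; Rhyacian 250; Silurian 24.6; Triassic 50.502; Carboniferous 60; Quaternary 2.58 Myr.
Sorted shortest-first: Quaternary (2.58), Silurian (24.6), Triassic (50.502), Carboniferous (60), Devonian (60.3), Cretaceous (79), Rhyacian (250).
The third shortest is Triassic at 50.502 Myr.

Triassic, 50.502 million years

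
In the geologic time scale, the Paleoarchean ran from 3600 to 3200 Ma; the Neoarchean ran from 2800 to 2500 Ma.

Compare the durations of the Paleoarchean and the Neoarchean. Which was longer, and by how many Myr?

Paleoarchean, by 100 million years

Paleoarchean: 3600 − 3200 = 400 Myr.
Neoarchean: 2800 − 2500 = 300 Myr.
Difference: 400 − 300 = 100 Myr, so the Paleoarchean was longer.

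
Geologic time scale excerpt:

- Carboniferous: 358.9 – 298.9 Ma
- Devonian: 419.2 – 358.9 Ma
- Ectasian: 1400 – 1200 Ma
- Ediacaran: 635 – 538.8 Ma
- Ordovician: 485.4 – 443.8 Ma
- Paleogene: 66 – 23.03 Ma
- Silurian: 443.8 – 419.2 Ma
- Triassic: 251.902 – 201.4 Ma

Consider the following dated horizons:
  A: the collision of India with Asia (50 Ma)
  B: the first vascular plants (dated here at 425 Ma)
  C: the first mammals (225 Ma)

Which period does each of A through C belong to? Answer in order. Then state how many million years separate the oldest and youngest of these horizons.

Match each age against the start–end ranges in the excerpt: A = 50 Ma → Paleogene (66–23.03); B = 425 Ma → Silurian (443.8–419.2); C = 225 Ma → Triassic (251.902–201.4).
The largest age is 425 Ma and the smallest is 50 Ma; their difference is 375 Myr.

A — Paleogene; B — Silurian; C — Triassic; span 375 million years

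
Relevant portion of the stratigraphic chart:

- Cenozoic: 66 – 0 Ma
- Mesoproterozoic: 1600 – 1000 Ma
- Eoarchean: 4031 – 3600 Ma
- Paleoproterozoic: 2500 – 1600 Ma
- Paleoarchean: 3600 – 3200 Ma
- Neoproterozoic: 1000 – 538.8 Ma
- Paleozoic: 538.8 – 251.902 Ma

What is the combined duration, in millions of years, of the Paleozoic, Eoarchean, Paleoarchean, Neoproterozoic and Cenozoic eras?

1645.098 million years

Each duration: Paleozoic = 286.898; Eoarchean = 431; Paleoarchean = 400; Neoproterozoic = 461.2; Cenozoic = 66.
Sum: 286.898 + 431 + 400 + 461.2 + 66 = 1645.098 Myr.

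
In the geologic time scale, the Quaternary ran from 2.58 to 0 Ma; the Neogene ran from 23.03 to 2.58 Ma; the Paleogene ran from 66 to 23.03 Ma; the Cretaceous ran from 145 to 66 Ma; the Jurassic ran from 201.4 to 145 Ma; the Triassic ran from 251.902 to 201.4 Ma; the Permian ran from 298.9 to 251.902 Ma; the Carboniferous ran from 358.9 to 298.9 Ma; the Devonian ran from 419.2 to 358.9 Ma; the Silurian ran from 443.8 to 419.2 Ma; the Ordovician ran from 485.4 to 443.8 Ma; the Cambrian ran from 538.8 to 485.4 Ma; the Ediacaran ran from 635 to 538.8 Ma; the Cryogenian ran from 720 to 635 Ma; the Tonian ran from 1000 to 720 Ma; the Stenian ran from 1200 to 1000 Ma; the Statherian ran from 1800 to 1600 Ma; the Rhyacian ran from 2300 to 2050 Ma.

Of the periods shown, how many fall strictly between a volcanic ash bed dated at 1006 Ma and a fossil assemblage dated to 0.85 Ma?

14

The older date is 1006 Ma and the younger is 0.85 Ma.
Periods with start < 1006 and end > 0.85 Ma: Tonian (1000–720), Cryogenian (720–635), Ediacaran (635–538.8), Cambrian (538.8–485.4), Ordovician (485.4–443.8), Silurian (443.8–419.2), Devonian (419.2–358.9), Carboniferous (358.9–298.9), Permian (298.9–251.902), Triassic (251.902–201.4), Jurassic (201.4–145), Cretaceous (145–66), Paleogene (66–23.03), Neogene (23.03–2.58).
That is 14 complete periods.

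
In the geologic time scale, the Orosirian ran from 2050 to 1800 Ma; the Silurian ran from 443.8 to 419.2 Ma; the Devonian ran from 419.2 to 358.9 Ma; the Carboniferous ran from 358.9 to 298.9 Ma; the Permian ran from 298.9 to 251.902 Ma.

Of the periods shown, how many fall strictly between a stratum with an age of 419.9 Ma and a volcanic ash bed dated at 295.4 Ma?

419.9 Ma sits inside the Silurian (443.8–419.2) and 295.4 Ma inside the Permian (298.9–251.902); neither of those is wholly between the two dates.
The listed periods lying completely between them are Devonian, Carboniferous — 2 in all.

2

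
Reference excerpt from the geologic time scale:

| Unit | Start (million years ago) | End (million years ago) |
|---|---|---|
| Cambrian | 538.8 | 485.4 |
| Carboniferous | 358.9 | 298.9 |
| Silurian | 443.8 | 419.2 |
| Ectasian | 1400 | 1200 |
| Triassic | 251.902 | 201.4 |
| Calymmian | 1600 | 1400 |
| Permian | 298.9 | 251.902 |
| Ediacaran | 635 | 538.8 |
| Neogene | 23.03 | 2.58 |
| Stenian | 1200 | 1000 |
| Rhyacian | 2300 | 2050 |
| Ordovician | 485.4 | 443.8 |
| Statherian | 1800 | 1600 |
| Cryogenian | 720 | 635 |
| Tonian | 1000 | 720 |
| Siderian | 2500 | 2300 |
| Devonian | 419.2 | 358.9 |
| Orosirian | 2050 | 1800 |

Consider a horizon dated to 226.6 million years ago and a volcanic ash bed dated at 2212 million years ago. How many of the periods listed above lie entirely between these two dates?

14

The older date is 2212 Ma and the younger is 226.6 Ma.
Periods with start < 2212 and end > 226.6 Ma: Orosirian (2050–1800), Statherian (1800–1600), Calymmian (1600–1400), Ectasian (1400–1200), Stenian (1200–1000), Tonian (1000–720), Cryogenian (720–635), Ediacaran (635–538.8), Cambrian (538.8–485.4), Ordovician (485.4–443.8), Silurian (443.8–419.2), Devonian (419.2–358.9), Carboniferous (358.9–298.9), Permian (298.9–251.902).
That is 14 complete periods.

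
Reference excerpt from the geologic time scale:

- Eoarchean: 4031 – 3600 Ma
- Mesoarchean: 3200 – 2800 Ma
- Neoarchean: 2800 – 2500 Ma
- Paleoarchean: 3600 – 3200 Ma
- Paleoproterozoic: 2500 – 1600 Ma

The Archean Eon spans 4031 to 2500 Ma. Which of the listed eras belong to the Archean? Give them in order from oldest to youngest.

Eoarchean, Paleoarchean, Mesoarchean, Neoarchean

Eras with both bounds inside 4031–2500 Ma: Eoarchean (4031–3600), Paleoarchean (3600–3200), Mesoarchean (3200–2800), Neoarchean (2800–2500).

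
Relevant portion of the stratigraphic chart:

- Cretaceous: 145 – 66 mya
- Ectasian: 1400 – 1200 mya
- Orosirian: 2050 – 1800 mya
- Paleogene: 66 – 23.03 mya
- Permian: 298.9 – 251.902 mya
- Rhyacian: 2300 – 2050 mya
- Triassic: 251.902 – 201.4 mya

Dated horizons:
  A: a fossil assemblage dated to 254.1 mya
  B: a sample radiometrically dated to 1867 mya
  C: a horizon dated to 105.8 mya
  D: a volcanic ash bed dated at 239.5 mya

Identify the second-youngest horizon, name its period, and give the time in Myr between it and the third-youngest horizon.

D, in the Triassic; 14.6 million years to A

Smaller Ma means younger, so youngest first: C 105.8 < D 239.5 < A 254.1 < B 1867.
Counting 2 along gives D (239.5 Ma); the excerpt puts that inside the Triassic, 251.902–201.4 Ma.
Next in line is A (254.1 Ma), and 254.1 − 239.5 = 14.6 Myr.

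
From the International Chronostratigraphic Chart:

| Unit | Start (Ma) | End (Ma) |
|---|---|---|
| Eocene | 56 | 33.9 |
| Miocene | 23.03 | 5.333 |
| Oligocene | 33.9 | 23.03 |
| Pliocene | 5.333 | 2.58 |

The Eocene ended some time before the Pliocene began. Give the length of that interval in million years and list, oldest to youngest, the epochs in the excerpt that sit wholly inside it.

End of Eocene = 33.9 Ma; start of Pliocene = 5.333 Ma.
Gap = 33.9 − 5.333 = 28.567 Myr.
Epochs wholly inside 33.9–5.333 Ma: Oligocene (33.9–23.03), Miocene (23.03–5.333).

28.567 million years; Oligocene, Miocene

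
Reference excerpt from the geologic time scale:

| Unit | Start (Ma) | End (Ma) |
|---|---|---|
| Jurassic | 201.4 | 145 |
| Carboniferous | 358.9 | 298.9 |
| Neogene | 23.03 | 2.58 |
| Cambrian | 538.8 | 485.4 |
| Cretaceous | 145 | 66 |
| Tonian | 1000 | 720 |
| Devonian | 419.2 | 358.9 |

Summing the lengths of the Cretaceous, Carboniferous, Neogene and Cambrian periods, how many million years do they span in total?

Duration is start − end for each: (145 − 66) + (358.9 − 298.9) + (23.03 − 2.58) + (538.8 − 485.4).
That is 79 + 60 + 20.45 + 53.4, which totals 212.85 million years.

212.85 million years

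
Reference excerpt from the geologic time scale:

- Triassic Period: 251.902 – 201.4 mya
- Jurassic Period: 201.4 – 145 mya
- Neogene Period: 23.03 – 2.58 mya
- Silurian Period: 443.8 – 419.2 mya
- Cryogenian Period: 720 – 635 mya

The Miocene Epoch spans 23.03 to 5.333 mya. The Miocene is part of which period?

The Miocene (23.03–5.333 Ma) lies entirely within 23.03–2.58 Ma, the Neogene Period.

Neogene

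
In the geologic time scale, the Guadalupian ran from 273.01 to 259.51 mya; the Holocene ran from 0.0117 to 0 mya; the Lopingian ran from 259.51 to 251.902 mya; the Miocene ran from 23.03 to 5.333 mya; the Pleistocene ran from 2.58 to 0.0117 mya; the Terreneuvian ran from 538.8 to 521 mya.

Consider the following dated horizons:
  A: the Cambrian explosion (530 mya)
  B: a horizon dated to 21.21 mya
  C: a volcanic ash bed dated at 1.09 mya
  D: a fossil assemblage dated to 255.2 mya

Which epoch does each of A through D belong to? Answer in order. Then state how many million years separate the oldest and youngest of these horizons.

A: 530 Ma lies in 538.8–521 Ma, so Terreneuvian.
B: 21.21 Ma lies in 23.03–5.333 Ma, so Miocene.
C: 1.09 Ma lies in 2.58–0.0117 Ma, so Pleistocene.
D: 255.2 Ma lies in 259.51–251.902 Ma, so Lopingian.
Oldest = 530 Ma, youngest = 1.09 Ma → span 528.91 Myr.

A — Terreneuvian; B — Miocene; C — Pleistocene; D — Lopingian; span 528.91 million years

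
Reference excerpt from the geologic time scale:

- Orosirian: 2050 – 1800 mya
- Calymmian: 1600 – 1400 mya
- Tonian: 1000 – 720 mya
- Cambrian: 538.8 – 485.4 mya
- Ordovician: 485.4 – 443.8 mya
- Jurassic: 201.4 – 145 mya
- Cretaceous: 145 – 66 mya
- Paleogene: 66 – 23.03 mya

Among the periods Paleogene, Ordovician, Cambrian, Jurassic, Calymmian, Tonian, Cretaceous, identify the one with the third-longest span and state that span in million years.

Cretaceous, 79 million years

Start − end for each: Paleogene 66 − 23.03 = 42.97; Ordovician 485.4 − 443.8 = 41.6; Cambrian 538.8 − 485.4 = 53.4; Jurassic 201.4 − 145 = 56.4; Calymmian 1600 − 1400 = 200; Tonian 1000 − 720 = 280; Cretaceous 145 − 66 = 79.
Ranking these from longest: Tonian > Calymmian > Cretaceous > Jurassic > Cambrian > Paleogene > Ordovician.
Position 3 in that ranking is Cretaceous, which lasted 79 Myr.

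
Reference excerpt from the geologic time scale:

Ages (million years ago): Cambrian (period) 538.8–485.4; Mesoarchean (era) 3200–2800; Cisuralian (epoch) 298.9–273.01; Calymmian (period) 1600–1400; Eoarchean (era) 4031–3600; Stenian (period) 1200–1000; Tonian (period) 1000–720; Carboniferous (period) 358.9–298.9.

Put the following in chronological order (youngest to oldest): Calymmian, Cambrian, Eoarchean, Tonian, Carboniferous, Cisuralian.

Cisuralian, Carboniferous, Cambrian, Tonian, Calymmian, Eoarchean

The oldest of these is Eoarchean (starts 4031 Ma) and the youngest is Cisuralian (ends 273.01 Ma).
In between, by decreasing start age: Calymmian (1600), Tonian (1000), Cambrian (538.8), Carboniferous (358.9).
Listing youngest first means reversing that sequence.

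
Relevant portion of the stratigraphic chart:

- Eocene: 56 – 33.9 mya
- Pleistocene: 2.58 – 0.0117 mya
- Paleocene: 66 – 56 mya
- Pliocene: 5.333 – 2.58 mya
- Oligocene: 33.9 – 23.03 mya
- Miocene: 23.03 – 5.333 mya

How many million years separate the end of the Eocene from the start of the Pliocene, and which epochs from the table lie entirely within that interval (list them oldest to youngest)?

End of Eocene = 33.9 Ma; start of Pliocene = 5.333 Ma.
Gap = 33.9 − 5.333 = 28.567 Myr.
Epochs wholly inside 33.9–5.333 Ma: Oligocene (33.9–23.03), Miocene (23.03–5.333).

28.567 million years; Oligocene, Miocene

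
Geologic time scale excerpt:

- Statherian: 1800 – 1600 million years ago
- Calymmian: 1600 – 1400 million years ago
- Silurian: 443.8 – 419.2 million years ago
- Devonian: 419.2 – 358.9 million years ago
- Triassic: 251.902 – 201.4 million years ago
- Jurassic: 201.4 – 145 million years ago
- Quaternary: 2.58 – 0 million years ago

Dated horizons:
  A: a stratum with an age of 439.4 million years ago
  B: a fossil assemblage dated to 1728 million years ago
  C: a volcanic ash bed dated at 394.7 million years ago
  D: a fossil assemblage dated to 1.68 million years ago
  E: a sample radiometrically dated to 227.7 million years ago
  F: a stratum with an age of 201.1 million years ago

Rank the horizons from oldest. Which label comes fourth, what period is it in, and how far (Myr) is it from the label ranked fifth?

Larger Ma means older, so oldest first: B 1728 > A 439.4 > C 394.7 > E 227.7 > F 201.1 > D 1.68.
Counting 4 along gives E (227.7 Ma); the excerpt puts that inside the Triassic, 251.902–201.4 Ma.
Next in line is F (201.1 Ma), and 227.7 − 201.1 = 26.6 Myr.

E, in the Triassic; 26.6 million years to F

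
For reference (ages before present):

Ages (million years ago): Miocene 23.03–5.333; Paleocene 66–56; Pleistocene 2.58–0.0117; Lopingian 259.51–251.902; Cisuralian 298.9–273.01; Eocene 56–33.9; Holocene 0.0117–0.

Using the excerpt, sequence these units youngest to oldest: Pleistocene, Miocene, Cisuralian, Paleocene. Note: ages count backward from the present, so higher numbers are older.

Read off each span (Ma): Pleistocene 2.58–0.0117; Miocene 23.03–5.333; Cisuralian 298.9–273.01; Paleocene 66–56.
Larger Ma is older, so oldest→youngest is Cisuralian, Paleocene, Miocene, Pleistocene; reverse it for youngest→oldest.

Pleistocene, then Miocene, then Paleocene, then Cisuralian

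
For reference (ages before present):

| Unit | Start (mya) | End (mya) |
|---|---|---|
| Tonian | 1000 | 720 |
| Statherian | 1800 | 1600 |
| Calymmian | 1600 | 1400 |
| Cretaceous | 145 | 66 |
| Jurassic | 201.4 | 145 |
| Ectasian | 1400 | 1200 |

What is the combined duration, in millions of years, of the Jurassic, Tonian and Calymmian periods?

536.4 million years

Each duration: Jurassic = 56.4; Tonian = 280; Calymmian = 200.
Sum: 56.4 + 280 + 200 = 536.4 Myr.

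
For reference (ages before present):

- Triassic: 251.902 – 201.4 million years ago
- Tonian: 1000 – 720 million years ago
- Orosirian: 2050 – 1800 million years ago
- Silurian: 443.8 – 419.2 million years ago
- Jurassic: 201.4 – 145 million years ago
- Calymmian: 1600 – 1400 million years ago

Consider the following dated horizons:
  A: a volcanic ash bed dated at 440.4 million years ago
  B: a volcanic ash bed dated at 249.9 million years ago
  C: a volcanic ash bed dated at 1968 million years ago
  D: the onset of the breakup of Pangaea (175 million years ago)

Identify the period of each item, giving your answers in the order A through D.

A — Silurian; B — Triassic; C — Orosirian; D — Jurassic

Match each age against the start–end ranges in the excerpt: A = 440.4 Ma → Silurian (443.8–419.2); B = 249.9 Ma → Triassic (251.902–201.4); C = 1968 Ma → Orosirian (2050–1800); D = 175 Ma → Jurassic (201.4–145).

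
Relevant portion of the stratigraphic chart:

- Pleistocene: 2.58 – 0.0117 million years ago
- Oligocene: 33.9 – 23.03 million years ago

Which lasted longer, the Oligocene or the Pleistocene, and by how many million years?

Oligocene: 33.9 − 23.03 = 10.87 Myr.
Pleistocene: 2.58 − 0.0117 = 2.5683 Myr.
Difference: 10.87 − 2.5683 = 8.3017 Myr, so the Oligocene was longer.

Oligocene, by 8.3017 million years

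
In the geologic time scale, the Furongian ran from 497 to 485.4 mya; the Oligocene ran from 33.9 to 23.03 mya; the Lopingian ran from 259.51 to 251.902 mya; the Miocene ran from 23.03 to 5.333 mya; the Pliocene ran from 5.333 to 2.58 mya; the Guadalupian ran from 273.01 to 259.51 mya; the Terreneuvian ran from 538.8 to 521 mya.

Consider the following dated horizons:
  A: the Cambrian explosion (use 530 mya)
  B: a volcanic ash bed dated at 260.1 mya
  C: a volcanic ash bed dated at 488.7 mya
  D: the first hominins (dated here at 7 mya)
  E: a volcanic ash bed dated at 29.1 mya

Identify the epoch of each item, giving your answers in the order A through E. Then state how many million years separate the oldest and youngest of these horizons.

Match each age against the start–end ranges in the excerpt: A = 530 Ma → Terreneuvian (538.8–521); B = 260.1 Ma → Guadalupian (273.01–259.51); C = 488.7 Ma → Furongian (497–485.4); D = 7 Ma → Miocene (23.03–5.333); E = 29.1 Ma → Oligocene (33.9–23.03).
The largest age is 530 Ma and the smallest is 7 Ma; their difference is 523 Myr.

A — Terreneuvian; B — Guadalupian; C — Furongian; D — Miocene; E — Oligocene; span 523 million years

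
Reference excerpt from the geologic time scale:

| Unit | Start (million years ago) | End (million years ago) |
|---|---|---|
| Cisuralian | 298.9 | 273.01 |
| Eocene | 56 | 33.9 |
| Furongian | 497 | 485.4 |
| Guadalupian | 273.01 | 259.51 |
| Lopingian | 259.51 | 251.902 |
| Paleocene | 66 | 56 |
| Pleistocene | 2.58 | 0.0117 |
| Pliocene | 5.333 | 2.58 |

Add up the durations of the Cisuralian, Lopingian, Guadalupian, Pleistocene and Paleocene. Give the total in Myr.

Each duration: Cisuralian = 25.89; Lopingian = 7.608; Guadalupian = 13.5; Pleistocene = 2.5683; Paleocene = 10.
Sum: 25.89 + 7.608 + 13.5 + 2.5683 + 10 = 59.5663 Myr.

59.5663 million years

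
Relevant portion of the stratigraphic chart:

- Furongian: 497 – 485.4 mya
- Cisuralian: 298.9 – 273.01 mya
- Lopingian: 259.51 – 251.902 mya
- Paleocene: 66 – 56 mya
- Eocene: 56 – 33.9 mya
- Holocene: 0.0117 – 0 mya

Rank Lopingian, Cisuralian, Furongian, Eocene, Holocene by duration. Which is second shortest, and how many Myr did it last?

Lopingian, 7.608 million years

Start − end for each: Lopingian 259.51 − 251.902 = 7.608; Cisuralian 298.9 − 273.01 = 25.89; Furongian 497 − 485.4 = 11.6; Eocene 56 − 33.9 = 22.1; Holocene 0.0117 − 0 = 0.0117.
Ranking these from shortest: Holocene < Lopingian < Furongian < Eocene < Cisuralian.
Position 2 in that ranking is Lopingian, which lasted 7.608 Myr.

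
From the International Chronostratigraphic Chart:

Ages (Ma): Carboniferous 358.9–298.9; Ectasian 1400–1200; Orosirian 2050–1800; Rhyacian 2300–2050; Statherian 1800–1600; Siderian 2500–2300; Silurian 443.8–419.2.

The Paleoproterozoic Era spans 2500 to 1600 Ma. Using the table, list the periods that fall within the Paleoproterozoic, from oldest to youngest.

Siderian, Rhyacian, Orosirian, Statherian

Periods with both bounds inside 2500–1600 Ma: Siderian (2500–2300), Rhyacian (2300–2050), Orosirian (2050–1800), Statherian (1800–1600).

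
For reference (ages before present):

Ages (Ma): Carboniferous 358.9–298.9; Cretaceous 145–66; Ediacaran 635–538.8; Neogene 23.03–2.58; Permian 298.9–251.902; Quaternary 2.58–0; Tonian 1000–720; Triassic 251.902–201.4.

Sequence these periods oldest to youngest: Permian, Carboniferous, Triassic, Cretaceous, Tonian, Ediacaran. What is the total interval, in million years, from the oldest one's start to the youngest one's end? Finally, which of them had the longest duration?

Start ages (Ma): Tonian 1000, Ediacaran 635, Carboniferous 358.9, Permian 298.9, Triassic 251.902, Cretaceous 145.
Ordered oldest to youngest: Tonian, Ediacaran, Carboniferous, Permian, Triassic, Cretaceous.
Span = 1000 − 66 = 934 Myr.
Durations: Triassic 50.502, Cretaceous 79, Tonian 280, Permian 46.998, Ediacaran 96.2, Carboniferous 60 → longest is Tonian (280 Myr).

Tonian, Ediacaran, Carboniferous, Permian, Triassic, Cretaceous; total span 934 Myr; longest is Tonian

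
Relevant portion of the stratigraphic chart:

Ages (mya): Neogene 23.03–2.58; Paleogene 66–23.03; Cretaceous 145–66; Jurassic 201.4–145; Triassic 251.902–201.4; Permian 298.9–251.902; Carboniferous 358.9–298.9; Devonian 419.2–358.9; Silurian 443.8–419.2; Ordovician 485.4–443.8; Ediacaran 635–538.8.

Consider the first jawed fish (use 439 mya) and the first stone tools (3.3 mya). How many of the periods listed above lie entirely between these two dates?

439 Ma sits inside the Silurian (443.8–419.2) and 3.3 Ma inside the Neogene (23.03–2.58); neither of those is wholly between the two dates.
The listed periods lying completely between them are Devonian, Carboniferous, Permian, Triassic, Jurassic, Cretaceous, Paleogene — 7 in all.

7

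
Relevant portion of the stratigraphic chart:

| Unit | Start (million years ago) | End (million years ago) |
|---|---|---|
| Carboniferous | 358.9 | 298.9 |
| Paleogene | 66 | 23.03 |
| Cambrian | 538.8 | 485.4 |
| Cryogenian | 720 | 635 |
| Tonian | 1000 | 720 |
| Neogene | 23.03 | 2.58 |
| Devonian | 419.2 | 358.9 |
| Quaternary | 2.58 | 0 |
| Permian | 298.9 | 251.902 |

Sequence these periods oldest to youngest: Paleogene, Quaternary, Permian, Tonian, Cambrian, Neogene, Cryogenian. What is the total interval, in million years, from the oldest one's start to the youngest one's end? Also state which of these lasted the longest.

Tonian, Cryogenian, Cambrian, Permian, Paleogene, Neogene, Quaternary; total span 1000 Myr; longest is Tonian

Start ages (Ma): Tonian 1000, Cryogenian 720, Cambrian 538.8, Permian 298.9, Paleogene 66, Neogene 23.03, Quaternary 2.58.
Ordered oldest to youngest: Tonian, Cryogenian, Cambrian, Permian, Paleogene, Neogene, Quaternary.
Span = 1000 − 0 = 1000 Myr.
Durations: Cambrian 53.4, Permian 46.998, Tonian 280, Paleogene 42.97, Neogene 20.45, Quaternary 2.58, Cryogenian 85 → longest is Tonian (280 Myr).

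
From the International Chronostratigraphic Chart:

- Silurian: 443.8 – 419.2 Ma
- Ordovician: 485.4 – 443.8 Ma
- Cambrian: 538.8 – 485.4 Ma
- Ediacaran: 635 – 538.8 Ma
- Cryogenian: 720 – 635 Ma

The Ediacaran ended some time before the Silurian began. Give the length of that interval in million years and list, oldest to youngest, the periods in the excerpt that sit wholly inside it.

95 million years; Cambrian, Ordovician

End of Ediacaran = 538.8 Ma; start of Silurian = 443.8 Ma.
Gap = 538.8 − 443.8 = 95 Myr.
Periods wholly inside 538.8–443.8 Ma: Cambrian (538.8–485.4), Ordovician (485.4–443.8).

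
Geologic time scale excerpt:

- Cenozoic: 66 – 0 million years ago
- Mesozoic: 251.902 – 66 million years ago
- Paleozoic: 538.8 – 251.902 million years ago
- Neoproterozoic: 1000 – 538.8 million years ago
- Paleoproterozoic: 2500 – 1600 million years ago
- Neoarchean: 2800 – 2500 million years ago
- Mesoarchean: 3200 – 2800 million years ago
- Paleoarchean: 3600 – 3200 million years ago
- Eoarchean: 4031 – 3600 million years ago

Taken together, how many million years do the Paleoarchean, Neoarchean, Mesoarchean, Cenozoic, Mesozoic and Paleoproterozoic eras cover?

Duration is start − end for each: (3600 − 3200) + (2800 − 2500) + (3200 − 2800) + (66 − 0) + (251.902 − 66) + (2500 − 1600).
That is 400 + 300 + 400 + 66 + 185.902 + 900, which totals 2251.902 million years.

2251.902 million years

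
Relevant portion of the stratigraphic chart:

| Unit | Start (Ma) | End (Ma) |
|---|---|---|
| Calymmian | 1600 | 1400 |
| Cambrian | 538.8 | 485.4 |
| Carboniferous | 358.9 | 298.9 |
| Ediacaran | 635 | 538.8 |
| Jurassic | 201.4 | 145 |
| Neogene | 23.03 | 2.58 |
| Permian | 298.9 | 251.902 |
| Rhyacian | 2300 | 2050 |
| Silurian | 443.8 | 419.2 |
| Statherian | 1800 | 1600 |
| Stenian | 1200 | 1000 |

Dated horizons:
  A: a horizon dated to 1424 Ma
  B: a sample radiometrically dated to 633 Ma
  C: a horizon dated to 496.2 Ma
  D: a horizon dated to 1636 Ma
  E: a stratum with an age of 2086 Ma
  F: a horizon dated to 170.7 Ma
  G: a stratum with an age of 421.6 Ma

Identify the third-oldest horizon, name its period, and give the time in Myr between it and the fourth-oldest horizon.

A, in the Calymmian; 791 million years to B

Larger Ma means older, so oldest first: E 2086 > D 1636 > A 1424 > B 633 > C 496.2 > G 421.6 > F 170.7.
Counting 3 along gives A (1424 Ma); the excerpt puts that inside the Calymmian, 1600–1400 Ma.
Next in line is B (633 Ma), and 1424 − 633 = 791 Myr.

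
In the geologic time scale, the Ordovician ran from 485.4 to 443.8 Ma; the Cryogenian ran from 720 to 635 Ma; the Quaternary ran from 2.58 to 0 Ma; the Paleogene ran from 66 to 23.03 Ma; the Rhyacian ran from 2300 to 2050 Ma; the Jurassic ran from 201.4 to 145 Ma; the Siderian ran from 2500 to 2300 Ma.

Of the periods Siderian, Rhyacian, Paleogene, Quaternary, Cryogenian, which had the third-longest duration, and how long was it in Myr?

Cryogenian, 85 million years

Durations: Siderian 200; Rhyacian 250; Paleogene 42.97; Quaternary 2.58; Cryogenian 85 Myr.
Sorted longest-first: Rhyacian (250), Siderian (200), Cryogenian (85), Paleogene (42.97), Quaternary (2.58).
The third longest is Cryogenian at 85 Myr.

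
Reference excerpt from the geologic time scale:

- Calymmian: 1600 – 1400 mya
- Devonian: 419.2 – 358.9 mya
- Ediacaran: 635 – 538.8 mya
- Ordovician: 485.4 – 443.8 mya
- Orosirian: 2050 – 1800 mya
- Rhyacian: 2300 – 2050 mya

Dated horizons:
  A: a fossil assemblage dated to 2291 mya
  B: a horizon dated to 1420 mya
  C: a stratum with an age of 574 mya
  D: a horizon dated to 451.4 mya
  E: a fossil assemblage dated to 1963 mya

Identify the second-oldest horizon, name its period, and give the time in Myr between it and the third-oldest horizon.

E, in the Orosirian; 543 million years to B

Sorted oldest-first by Ma: A (2291), E (1963), B (1420), C (574), D (451.4).
The second oldest is E at 1963 Ma, which lies in 2050–1800 Ma: the Orosirian.
The third oldest is B at 1420 Ma; separation = |1963 − 1420| = 543 Myr.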